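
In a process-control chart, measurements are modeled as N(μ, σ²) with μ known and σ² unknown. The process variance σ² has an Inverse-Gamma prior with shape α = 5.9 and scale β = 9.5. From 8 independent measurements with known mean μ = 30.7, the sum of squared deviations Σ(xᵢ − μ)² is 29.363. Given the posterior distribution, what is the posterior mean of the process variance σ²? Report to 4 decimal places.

2.7170

With known mean μ and an Inverse-Gamma(α, β) prior on σ², the Normal likelihood is conjugate: posterior is Inv-Gamma(α + n/2, β + Σ(xᵢ−μ)²/2).
Posterior: Inv-Gamma(5.9 + 8/2, 9.5 + 29.363/2) = Inv-Gamma(9.90, 24.1815).
E[σ²|data] = β/(α−1) = 24.1815/8.90 = 2.7170.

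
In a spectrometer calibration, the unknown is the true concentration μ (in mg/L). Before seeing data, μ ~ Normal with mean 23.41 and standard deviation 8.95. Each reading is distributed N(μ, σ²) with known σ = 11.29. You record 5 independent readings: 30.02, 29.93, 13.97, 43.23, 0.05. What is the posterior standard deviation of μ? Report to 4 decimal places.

4.3975

For Normal data with known variance σ², a Normal(μ₀, σ₀²) prior on μ is conjugate. Posterior precision = 1/σ₀² + n/σ²; posterior mean is the precision-weighted average of μ₀ and x̄.
σ₀² = 8.95² = 80.1025, σ² = 11.29² = 127.4641; σ² + n·σ₀² = 127.4641 + 5·80.1025 = 527.9766.
Posterior precision = 1/σ₀² + n/σ² = 1/80.1025 + 5/127.4641 = (σ² + n·σ₀²)/(σ₀²σ²) = 527.9766/(80.1025·127.4641); posterior variance σₙ² = σ₀²σ²/(σ² + n·σ₀²) = 80.1025·127.4641/527.9766 = 19.338344.
Posterior SD = √σₙ² = √(80.1025·127.4641/527.9766) = 4.3975.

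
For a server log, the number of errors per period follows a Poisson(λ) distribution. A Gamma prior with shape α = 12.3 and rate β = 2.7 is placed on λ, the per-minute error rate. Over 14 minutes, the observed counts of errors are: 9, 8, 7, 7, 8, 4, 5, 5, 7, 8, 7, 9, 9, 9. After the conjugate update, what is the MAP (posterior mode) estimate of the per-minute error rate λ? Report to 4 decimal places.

6.7844

With a Gamma(shape α, rate β) prior, the Poisson likelihood is conjugate: the posterior is Gamma(α + ΣXᵢ, β + n).
Sum of counts S = 102 over n = 14 minutes.
Posterior: Gamma(α+S, β+n) = Gamma(12.3+102, 2.7+14) = Gamma(114.3, 16.7).
Mode of Gamma(α,β) for α≥1 is (α−1)/β = 113.3/16.7 = 6.7844.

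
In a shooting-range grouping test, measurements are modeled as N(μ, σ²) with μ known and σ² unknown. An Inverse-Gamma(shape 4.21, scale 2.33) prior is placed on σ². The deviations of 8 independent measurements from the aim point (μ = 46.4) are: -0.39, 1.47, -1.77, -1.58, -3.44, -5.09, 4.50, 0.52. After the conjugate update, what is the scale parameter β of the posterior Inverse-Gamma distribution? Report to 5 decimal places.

35.43220

With known mean μ and an Inverse-Gamma(α, β) prior on σ², the Normal likelihood is conjugate: posterior is Inv-Gamma(α + n/2, β + Σ(xᵢ−μ)²/2).
Σ(xᵢ−μ)² = (-0.39)² + (1.47)² + (-1.77)² + (-1.58)² + (-3.44)² + (-5.09)² + (4.50)² + (0.52)² = 66.2044.
Posterior: Inv-Gamma(4.21 + 8/2, 2.33 + 66.2044/2) = Inv-Gamma(8.21, 35.43220).
Posterior β = 35.43220.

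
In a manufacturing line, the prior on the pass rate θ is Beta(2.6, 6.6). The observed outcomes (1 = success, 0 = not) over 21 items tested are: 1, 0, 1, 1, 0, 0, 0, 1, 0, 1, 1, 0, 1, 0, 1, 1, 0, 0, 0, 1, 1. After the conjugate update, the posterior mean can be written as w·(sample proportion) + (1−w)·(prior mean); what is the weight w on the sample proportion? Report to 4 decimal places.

0.6954

The Beta prior is conjugate to a Binomial/Bernoulli likelihood; the update adds successes to α and failures to β.
Posterior mean = (α₀+k)/(α₀+β₀+n) = [n/(α₀+β₀+n)]·(k/n) + [(α₀+β₀)/(α₀+β₀+n)]·α₀/(α₀+β₀), so only n and the prior enter the weight.
The weight on the data is w = n/(α₀+β₀+n) = 21/(2.6+6.6+21) = 21/30.2 = 0.6954.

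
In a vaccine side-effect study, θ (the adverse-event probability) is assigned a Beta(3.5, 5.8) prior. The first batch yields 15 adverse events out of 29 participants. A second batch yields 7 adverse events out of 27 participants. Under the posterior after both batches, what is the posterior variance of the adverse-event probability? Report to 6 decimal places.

0.003590

The Beta prior is conjugate to a Binomial/Bernoulli likelihood; the update adds successes to α and failures to β.
After batch 1: Beta(3.5+15, 5.8+14) = Beta(18.5, 19.8).
After batch 2: Beta(18.5+7, 19.8+20) = Beta(25.5, 39.8).
Var = αβ/((α+β)²(α+β+1)) = 25.5·39.8/(65.3²·66.3) = 0.003590.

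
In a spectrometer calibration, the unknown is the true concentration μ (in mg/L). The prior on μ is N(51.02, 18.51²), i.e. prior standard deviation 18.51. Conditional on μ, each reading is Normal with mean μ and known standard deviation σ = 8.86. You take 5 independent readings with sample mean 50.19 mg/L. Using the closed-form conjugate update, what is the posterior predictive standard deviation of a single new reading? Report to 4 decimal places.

9.6701

For Normal data with known variance σ², a Normal(μ₀, σ₀²) prior on μ is conjugate. Posterior precision = 1/σ₀² + n/σ²; posterior mean is the precision-weighted average of μ₀ and x̄.
σ₀² = 18.51² = 342.6201, σ² = 8.86² = 78.4996; σ² + n·σ₀² = 78.4996 + 5·342.6201 = 1791.6001.
Posterior precision = 1/σ₀² + n/σ² = 1/342.6201 + 5/78.4996 = (σ² + n·σ₀²)/(σ₀²σ²) = 1791.6001/(342.6201·78.4996); posterior variance σₙ² = σ₀²σ²/(σ² + n·σ₀²) = 342.6201·78.4996/1791.6001 = 15.012022.
Predictive variance for one new observation = σₙ² + σ² = 342.6201·78.4996/1791.6001 + 78.4996 = σ²·(σ₀² + 1791.6001)/1791.6001 = 78.4996·2134.2202/1791.6001 = 93.511622; SD = √(78.4996·2134.2202/1791.6001) = 9.6701.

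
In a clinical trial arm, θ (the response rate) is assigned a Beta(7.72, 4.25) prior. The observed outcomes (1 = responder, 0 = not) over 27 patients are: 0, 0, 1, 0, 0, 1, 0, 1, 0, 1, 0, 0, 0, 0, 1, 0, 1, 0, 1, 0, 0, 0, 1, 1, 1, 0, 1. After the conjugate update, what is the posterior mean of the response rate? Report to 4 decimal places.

0.4804

The Beta prior is conjugate to a Binomial/Bernoulli likelihood; the update adds successes to α and failures to β.
Posterior: Beta(α+k, β+n−k) = Beta(7.72+11, 4.25+16) = Beta(18.72, 20.25).
Posterior mean = α/(α+β) = 18.72/38.97 = 0.4804.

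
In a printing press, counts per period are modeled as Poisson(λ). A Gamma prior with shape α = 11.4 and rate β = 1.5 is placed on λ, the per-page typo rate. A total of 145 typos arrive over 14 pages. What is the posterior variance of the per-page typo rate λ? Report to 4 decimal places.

0.6510

With a Gamma(shape α, rate β) prior, the Poisson likelihood is conjugate: the posterior is Gamma(α + ΣXᵢ, β + n).
Posterior: Gamma(α+S, β+n) = Gamma(11.4+145, 1.5+14) = Gamma(156.4, 15.5).
Var = α/β² = 156.4/15.5² = 0.6510.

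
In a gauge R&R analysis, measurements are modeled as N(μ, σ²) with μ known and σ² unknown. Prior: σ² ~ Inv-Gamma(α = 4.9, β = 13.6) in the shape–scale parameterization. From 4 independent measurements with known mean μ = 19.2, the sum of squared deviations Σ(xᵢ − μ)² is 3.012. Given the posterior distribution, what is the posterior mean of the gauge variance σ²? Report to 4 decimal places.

2.5603

With known mean μ and an Inverse-Gamma(α, β) prior on σ², the Normal likelihood is conjugate: posterior is Inv-Gamma(α + n/2, β + Σ(xᵢ−μ)²/2).
Posterior: Inv-Gamma(4.9 + 4/2, 13.6 + 3.012/2) = Inv-Gamma(6.90, 15.1060).
E[σ²|data] = β/(α−1) = 15.1060/5.90 = 2.5603.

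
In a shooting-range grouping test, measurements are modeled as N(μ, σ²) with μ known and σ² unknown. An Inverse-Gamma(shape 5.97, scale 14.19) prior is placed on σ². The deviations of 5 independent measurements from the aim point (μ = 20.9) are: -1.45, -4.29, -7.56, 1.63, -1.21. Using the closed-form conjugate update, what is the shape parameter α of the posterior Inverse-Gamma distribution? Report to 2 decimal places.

With known mean μ and an Inverse-Gamma(α, β) prior on σ², the Normal likelihood is conjugate: posterior is Inv-Gamma(α + n/2, β + Σ(xᵢ−μ)²/2).
Σ(xᵢ−μ)² = (-1.45)² + (-4.29)² + (-7.56)² + (1.63)² + (-1.21)² = 81.7812.
Posterior: Inv-Gamma(5.97 + 5/2, 14.19 + 81.7812/2) = Inv-Gamma(8.47, 55.08060).
Posterior α = 8.47.

8.47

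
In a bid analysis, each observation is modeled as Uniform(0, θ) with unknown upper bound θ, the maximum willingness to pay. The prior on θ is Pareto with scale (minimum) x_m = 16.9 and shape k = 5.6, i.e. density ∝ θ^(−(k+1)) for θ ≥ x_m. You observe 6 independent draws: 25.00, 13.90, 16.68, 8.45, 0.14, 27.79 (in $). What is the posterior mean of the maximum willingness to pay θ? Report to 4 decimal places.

A Pareto(scale x_m, shape k) prior on the upper bound θ of Uniform(0, θ) is conjugate: posterior is Pareto(max(x_m, max xᵢ), k + n).
Sample maximum = 27.79; prior scale x_m = 16.9 → posterior scale = max = 27.79.
Posterior shape = 5.6 + 6 = 11.6.
E[θ|data] = k·x_m/(k−1) = 11.6·27.79/10.6 = 30.4117.

30.4117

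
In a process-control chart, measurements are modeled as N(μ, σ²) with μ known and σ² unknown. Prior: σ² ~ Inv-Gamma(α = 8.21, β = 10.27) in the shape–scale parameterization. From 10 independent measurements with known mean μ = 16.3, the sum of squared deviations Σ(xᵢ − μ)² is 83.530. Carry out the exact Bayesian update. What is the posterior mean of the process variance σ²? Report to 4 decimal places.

4.2617

With known mean μ and an Inverse-Gamma(α, β) prior on σ², the Normal likelihood is conjugate: posterior is Inv-Gamma(α + n/2, β + Σ(xᵢ−μ)²/2).
Posterior: Inv-Gamma(8.21 + 10/2, 10.27 + 83.530/2) = Inv-Gamma(13.21, 52.0350).
E[σ²|data] = β/(α−1) = 52.0350/12.21 = 4.2617.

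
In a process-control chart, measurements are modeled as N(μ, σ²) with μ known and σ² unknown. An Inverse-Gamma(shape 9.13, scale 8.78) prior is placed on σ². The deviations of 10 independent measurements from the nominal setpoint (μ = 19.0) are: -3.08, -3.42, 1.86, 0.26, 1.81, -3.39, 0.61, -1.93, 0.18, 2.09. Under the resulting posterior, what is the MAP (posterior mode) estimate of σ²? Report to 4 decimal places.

With known mean μ and an Inverse-Gamma(α, β) prior on σ², the Normal likelihood is conjugate: posterior is Inv-Gamma(α + n/2, β + Σ(xᵢ−μ)²/2).
Σ(xᵢ−μ)² = (-3.08)² + (-3.42)² + (1.86)² + (0.26)² + (1.81)² + (-3.39)² + (0.61)² + (-1.93)² + (0.18)² + (2.09)² = 47.9757.
Posterior: Inv-Gamma(9.13 + 10/2, 8.78 + 47.9757/2) = Inv-Gamma(14.13, 32.76785).
Mode = β/(α+1) = 32.76785/15.13 = 2.1658.

2.1658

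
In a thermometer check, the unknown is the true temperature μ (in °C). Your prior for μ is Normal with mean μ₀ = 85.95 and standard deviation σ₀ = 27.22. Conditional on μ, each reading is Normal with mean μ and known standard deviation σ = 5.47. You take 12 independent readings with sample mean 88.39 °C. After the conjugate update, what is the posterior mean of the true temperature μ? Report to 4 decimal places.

For Normal data with known variance σ², a Normal(μ₀, σ₀²) prior on μ is conjugate. Posterior precision = 1/σ₀² + n/σ²; posterior mean is the precision-weighted average of μ₀ and x̄.
n·x̄ = 12·88.39 = 1060.68.
σ₀² = 27.22² = 740.9284, σ² = 5.47² = 29.9209; σ² + n·σ₀² = 29.9209 + 12·740.9284 = 8921.0617.
Posterior mean = (μ₀/σ₀² + n·x̄/σ²)/(1/σ₀² + n/σ²) = (σ²·μ₀ + σ₀²·n·x̄)/(σ² + n·σ₀²) = (29.9209·85.95 + 740.9284·1060.68)/8921.0617 = 788459.636667/8921.0617 = 88.3818.

88.3818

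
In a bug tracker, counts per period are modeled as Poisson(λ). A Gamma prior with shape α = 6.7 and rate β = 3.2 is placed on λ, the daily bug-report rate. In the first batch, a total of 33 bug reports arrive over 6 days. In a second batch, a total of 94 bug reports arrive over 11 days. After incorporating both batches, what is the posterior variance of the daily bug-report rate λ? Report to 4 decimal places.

0.3277

With a Gamma(shape α, rate β) prior, the Poisson likelihood is conjugate: the posterior is Gamma(α + ΣXᵢ, β + n).
After batch 1: Gamma(α+S, β+n) = Gamma(6.7+33, 3.2+6) = Gamma(39.7, 9.2).
After batch 2: Gamma(α+S, β+n) = Gamma(39.7+94, 9.2+11) = Gamma(133.7, 20.2).
Var = α/β² = 133.7/20.2² = 0.3277.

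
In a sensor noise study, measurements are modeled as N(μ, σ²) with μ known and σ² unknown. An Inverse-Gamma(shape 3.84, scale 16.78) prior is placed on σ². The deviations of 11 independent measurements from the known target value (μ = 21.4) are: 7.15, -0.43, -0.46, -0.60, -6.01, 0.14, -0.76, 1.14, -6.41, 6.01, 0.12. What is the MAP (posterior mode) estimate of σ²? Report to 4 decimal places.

9.7040

With known mean μ and an Inverse-Gamma(α, β) prior on σ², the Normal likelihood is conjugate: posterior is Inv-Gamma(α + n/2, β + Σ(xᵢ−μ)²/2).
Σ(xᵢ−μ)² = (7.15)² + (-0.43)² + (-0.46)² + (-0.60)² + (-6.01)² + (0.14)² + (-0.76)² + (1.14)² + (-6.41)² + (6.01)² + (0.12)² = 167.1185.
Posterior: Inv-Gamma(3.84 + 11/2, 16.78 + 167.1185/2) = Inv-Gamma(9.34, 100.33925).
Mode = β/(α+1) = 100.33925/10.34 = 9.7040.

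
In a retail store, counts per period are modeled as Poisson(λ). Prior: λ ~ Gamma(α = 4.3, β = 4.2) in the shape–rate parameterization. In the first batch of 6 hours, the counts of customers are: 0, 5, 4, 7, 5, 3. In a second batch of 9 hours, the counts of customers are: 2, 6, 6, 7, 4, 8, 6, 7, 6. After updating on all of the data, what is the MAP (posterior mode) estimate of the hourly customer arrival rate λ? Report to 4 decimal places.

With a Gamma(shape α, rate β) prior, the Poisson likelihood is conjugate: the posterior is Gamma(α + ΣXᵢ, β + n).
Batch 1: sum of counts S = 24 over n = 6 hours.
After batch 1: Gamma(α+S, β+n) = Gamma(4.3+24, 4.2+6) = Gamma(28.3, 10.2).
Batch 2: sum of counts S = 52 over n = 9 hours.
After batch 2: Gamma(α+S, β+n) = Gamma(28.3+52, 10.2+9) = Gamma(80.3, 19.2).
Mode of Gamma(α,β) for α≥1 is (α−1)/β = 79.3/19.2 = 4.1302.

4.1302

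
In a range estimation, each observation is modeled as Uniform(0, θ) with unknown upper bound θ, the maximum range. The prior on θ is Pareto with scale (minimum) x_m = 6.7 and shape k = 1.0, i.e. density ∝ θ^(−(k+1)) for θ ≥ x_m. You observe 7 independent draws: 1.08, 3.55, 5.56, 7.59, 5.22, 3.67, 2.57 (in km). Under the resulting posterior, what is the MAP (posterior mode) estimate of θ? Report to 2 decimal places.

A Pareto(scale x_m, shape k) prior on the upper bound θ of Uniform(0, θ) is conjugate: posterior is Pareto(max(x_m, max xᵢ), k + n).
Sample maximum = 7.59; prior scale x_m = 6.7 → posterior scale = max = 7.59.
Posterior shape = 1.0 + 7 = 8.0.
The Pareto density is decreasing on [x_m, ∞), so the mode is x_m = 7.59.

7.59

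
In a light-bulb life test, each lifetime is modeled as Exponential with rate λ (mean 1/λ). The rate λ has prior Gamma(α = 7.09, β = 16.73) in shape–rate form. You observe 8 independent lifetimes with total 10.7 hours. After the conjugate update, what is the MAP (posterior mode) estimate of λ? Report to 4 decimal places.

0.5137

With a Gamma(shape α, rate β) prior on the exponential rate λ, the posterior after n observations with total T = Σxᵢ is Gamma(α+n, β+T).
Posterior: Gamma(7.09+8, 16.73+10.7) = Gamma(15.09, 27.43).
Mode = (α−1)/β = 0.5137.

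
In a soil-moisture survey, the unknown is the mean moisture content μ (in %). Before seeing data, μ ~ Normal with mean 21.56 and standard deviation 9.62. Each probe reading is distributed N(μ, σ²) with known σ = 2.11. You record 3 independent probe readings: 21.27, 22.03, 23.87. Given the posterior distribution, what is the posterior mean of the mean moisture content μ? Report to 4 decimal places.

22.3769

For Normal data with known variance σ², a Normal(μ₀, σ₀²) prior on μ is conjugate. Posterior precision = 1/σ₀² + n/σ²; posterior mean is the precision-weighted average of μ₀ and x̄.
Σxᵢ = 21.27 + 22.03 + 23.87 = 67.17, so n·x̄ = 67.17.
σ₀² = 9.62² = 92.5444, σ² = 2.11² = 4.4521; σ² + n·σ₀² = 4.4521 + 3·92.5444 = 282.0853.
Posterior mean = (μ₀/σ₀² + n·x̄/σ²)/(1/σ₀² + n/σ²) = (σ²·μ₀ + σ₀²·n·x̄)/(σ² + n·σ₀²) = (4.4521·21.56 + 92.5444·67.17)/282.0853 = 6312.194624/282.0853 = 22.3769.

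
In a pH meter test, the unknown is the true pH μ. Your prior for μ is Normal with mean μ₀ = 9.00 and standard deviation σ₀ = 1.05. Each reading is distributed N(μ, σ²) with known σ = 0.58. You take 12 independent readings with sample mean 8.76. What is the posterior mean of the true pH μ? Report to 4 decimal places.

For Normal data with known variance σ², a Normal(μ₀, σ₀²) prior on μ is conjugate. Posterior precision = 1/σ₀² + n/σ²; posterior mean is the precision-weighted average of μ₀ and x̄.
n·x̄ = 12·8.76 = 105.12.
σ₀² = 1.05² = 1.1025, σ² = 0.58² = 0.3364; σ² + n·σ₀² = 0.3364 + 12·1.1025 = 13.5664.
Posterior mean = (μ₀/σ₀² + n·x̄/σ²)/(1/σ₀² + n/σ²) = (σ²·μ₀ + σ₀²·n·x̄)/(σ² + n·σ₀²) = (0.3364·9.00 + 1.1025·105.12)/13.5664 = 118.9224/13.5664 = 8.7660.

8.7660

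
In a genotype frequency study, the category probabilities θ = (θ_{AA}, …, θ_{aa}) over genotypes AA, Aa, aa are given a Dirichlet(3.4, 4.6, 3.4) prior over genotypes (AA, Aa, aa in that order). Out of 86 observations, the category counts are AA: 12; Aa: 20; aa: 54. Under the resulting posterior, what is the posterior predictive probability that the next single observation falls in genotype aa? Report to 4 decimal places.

0.5893

The Dirichlet prior is conjugate to the Multinomial likelihood: each posterior αⱼ = prior αⱼ + observed count nⱼ.
Posterior concentration: (15.4, 24.6, 57.4), total = 97.4.
P(next = aa | data) = α_{aa}/Σα = 0.5893.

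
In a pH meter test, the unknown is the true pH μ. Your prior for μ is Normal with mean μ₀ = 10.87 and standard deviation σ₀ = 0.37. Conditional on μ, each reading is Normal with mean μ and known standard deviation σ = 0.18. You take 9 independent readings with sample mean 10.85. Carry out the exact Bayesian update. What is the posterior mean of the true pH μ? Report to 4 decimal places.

For Normal data with known variance σ², a Normal(μ₀, σ₀²) prior on μ is conjugate. Posterior precision = 1/σ₀² + n/σ²; posterior mean is the precision-weighted average of μ₀ and x̄.
n·x̄ = 9·10.85 = 97.65.
σ₀² = 0.37² = 0.1369, σ² = 0.18² = 0.0324; σ² + n·σ₀² = 0.0324 + 9·0.1369 = 1.2645.
Posterior mean = (μ₀/σ₀² + n·x̄/σ²)/(1/σ₀² + n/σ²) = (σ²·μ₀ + σ₀²·n·x̄)/(σ² + n·σ₀²) = (0.0324·10.87 + 0.1369·97.65)/1.2645 = 13.720473/1.2645 = 10.8505.

10.8505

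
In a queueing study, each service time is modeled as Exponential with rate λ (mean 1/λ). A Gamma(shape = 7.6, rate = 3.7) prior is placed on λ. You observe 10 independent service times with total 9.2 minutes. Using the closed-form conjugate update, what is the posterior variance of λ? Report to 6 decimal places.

With a Gamma(shape α, rate β) prior on the exponential rate λ, the posterior after n observations with total T = Σxᵢ is Gamma(α+n, β+T).
Posterior: Gamma(7.6+10, 3.7+9.2) = Gamma(17.6, 12.9).
Var = α/β² = 0.105763.

0.105763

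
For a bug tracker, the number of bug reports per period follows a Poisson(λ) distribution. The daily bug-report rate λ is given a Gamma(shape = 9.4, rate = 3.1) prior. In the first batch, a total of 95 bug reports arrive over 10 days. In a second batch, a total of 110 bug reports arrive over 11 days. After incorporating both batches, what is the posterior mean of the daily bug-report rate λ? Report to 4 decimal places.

8.8963

With a Gamma(shape α, rate β) prior, the Poisson likelihood is conjugate: the posterior is Gamma(α + ΣXᵢ, β + n).
After batch 1: Gamma(α+S, β+n) = Gamma(9.4+95, 3.1+10) = Gamma(104.4, 13.1).
After batch 2: Gamma(α+S, β+n) = Gamma(104.4+110, 13.1+11) = Gamma(214.4, 24.1).
Posterior mean = α/β = 214.4/24.1 = 8.8963.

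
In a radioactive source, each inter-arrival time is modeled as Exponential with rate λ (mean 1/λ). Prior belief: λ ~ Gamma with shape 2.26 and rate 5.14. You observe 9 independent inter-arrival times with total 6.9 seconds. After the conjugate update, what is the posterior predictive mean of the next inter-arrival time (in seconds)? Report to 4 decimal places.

With a Gamma(shape α, rate β) prior on the exponential rate λ, the posterior after n observations with total T = Σxᵢ is Gamma(α+n, β+T).
Posterior: Gamma(2.26+9, 5.14+6.9) = Gamma(11.26, 12.04).
The predictive distribution for the next observation is Lomax; its mean is β/(α−1) = 12.04/10.26 = 1.1735.

1.1735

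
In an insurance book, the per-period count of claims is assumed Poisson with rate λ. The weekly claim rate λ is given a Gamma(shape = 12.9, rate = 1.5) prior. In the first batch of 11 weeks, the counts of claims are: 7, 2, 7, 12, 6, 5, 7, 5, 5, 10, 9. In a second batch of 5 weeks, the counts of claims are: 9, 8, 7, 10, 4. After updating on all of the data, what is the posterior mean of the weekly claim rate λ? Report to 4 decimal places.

With a Gamma(shape α, rate β) prior, the Poisson likelihood is conjugate: the posterior is Gamma(α + ΣXᵢ, β + n).
Batch 1: sum of counts S = 75 over n = 11 weeks.
After batch 1: Gamma(α+S, β+n) = Gamma(12.9+75, 1.5+11) = Gamma(87.9, 12.5).
Batch 2: sum of counts S = 38 over n = 5 weeks.
After batch 2: Gamma(α+S, β+n) = Gamma(87.9+38, 12.5+5) = Gamma(125.9, 17.5).
Posterior mean = α/β = 125.9/17.5 = 7.1943.

7.1943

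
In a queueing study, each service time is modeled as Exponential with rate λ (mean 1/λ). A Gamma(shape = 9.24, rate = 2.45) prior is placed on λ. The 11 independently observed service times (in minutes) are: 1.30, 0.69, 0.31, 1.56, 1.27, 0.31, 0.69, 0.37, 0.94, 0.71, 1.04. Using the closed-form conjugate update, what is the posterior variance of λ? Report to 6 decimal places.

With a Gamma(shape α, rate β) prior on the exponential rate λ, the posterior after n observations with total T = Σxᵢ is Gamma(α+n, β+T).
Sum of observations T = 9.19 minutes; n = 11.
Posterior: Gamma(9.24+11, 2.45+9.19) = Gamma(20.24, 11.64).
Var = α/β² = 0.149384.

0.149384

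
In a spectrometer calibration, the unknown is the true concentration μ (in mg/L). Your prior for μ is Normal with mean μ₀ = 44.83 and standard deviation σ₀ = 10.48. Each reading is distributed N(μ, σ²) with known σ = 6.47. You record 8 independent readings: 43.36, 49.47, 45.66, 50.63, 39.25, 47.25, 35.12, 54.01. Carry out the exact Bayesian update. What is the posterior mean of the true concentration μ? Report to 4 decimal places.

For Normal data with known variance σ², a Normal(μ₀, σ₀²) prior on μ is conjugate. Posterior precision = 1/σ₀² + n/σ²; posterior mean is the precision-weighted average of μ₀ and x̄.
Σxᵢ = 43.36 + 49.47 + 45.66 + 50.63 + 39.25 + 47.25 + 35.12 + 54.01 = 364.75, so n·x̄ = 364.75.
σ₀² = 10.48² = 109.8304, σ² = 6.47² = 41.8609; σ² + n·σ₀² = 41.8609 + 8·109.8304 = 920.5041.
Posterior mean = (μ₀/σ₀² + n·x̄/σ²)/(1/σ₀² + n/σ²) = (σ²·μ₀ + σ₀²·n·x̄)/(σ² + n·σ₀²) = (41.8609·44.83 + 109.8304·364.75)/920.5041 = 41937.262547/920.5041 = 45.5590.

45.5590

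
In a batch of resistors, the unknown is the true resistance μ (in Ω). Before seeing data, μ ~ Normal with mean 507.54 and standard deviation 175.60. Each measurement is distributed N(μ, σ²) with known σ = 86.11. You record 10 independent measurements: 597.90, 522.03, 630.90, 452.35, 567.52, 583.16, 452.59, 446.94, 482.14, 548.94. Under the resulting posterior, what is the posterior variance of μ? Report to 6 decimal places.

For Normal data with known variance σ², a Normal(μ₀, σ₀²) prior on μ is conjugate. Posterior precision = 1/σ₀² + n/σ²; posterior mean is the precision-weighted average of μ₀ and x̄.
σ₀² = 175.60² = 30835.36, σ² = 86.11² = 7414.9321; σ² + n·σ₀² = 7414.9321 + 10·30835.36 = 315768.5321.
Posterior precision = 1/σ₀² + n/σ² = 1/30835.36 + 10/7414.9321 = (σ² + n·σ₀²)/(σ₀²σ²) = 315768.5321/(30835.36·7414.9321); posterior variance σₙ² = σ₀²σ²/(σ² + n·σ₀²) = 30835.36·7414.9321/315768.5321 = 724.081336.

724.081336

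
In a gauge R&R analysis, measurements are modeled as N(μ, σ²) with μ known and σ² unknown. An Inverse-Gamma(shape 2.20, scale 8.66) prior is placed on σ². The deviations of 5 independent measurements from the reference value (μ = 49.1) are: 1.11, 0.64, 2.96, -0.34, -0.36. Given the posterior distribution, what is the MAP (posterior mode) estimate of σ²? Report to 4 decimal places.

With known mean μ and an Inverse-Gamma(α, β) prior on σ², the Normal likelihood is conjugate: posterior is Inv-Gamma(α + n/2, β + Σ(xᵢ−μ)²/2).
Σ(xᵢ−μ)² = (1.11)² + (0.64)² + (2.96)² + (-0.34)² + (-0.36)² = 10.6485.
Posterior: Inv-Gamma(2.20 + 5/2, 8.66 + 10.6485/2) = Inv-Gamma(4.70, 13.98425).
Mode = β/(α+1) = 13.98425/5.70 = 2.4534.

2.4534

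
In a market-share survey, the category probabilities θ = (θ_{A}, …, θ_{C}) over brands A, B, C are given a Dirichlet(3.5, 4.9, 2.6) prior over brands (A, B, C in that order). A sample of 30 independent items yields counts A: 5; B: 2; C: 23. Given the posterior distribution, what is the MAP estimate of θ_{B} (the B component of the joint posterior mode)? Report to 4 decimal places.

The Dirichlet prior is conjugate to the Multinomial likelihood: each posterior αⱼ = prior αⱼ + observed count nⱼ.
Posterior concentration: (8.5, 6.9, 25.6), total = 41.0.
Joint mode component: (α_{B}−1)/(Σα−K) = 5.9/38.0 = 0.1553.

0.1553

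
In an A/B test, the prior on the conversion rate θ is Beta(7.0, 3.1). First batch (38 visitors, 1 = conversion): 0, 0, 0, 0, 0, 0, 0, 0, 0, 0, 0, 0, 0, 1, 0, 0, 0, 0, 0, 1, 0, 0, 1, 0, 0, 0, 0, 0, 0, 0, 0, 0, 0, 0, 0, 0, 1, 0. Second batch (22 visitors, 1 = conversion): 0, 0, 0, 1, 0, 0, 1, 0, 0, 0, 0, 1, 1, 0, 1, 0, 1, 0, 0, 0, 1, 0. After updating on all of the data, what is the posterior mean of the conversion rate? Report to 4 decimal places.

0.2568

The Beta prior is conjugate to a Binomial/Bernoulli likelihood; the update adds successes to α and failures to β.
After batch 1: Beta(7.0+4, 3.1+34) = Beta(11.0, 37.1).
After batch 2: Beta(11.0+7, 37.1+15) = Beta(18.0, 52.1).
Posterior mean = α/(α+β) = 18.0/70.1 = 0.2568.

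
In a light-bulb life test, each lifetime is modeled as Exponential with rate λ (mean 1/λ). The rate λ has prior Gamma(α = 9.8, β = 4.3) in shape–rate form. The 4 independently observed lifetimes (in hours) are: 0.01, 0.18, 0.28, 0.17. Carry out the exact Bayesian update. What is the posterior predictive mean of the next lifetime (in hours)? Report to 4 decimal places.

With a Gamma(shape α, rate β) prior on the exponential rate λ, the posterior after n observations with total T = Σxᵢ is Gamma(α+n, β+T).
Sum of observations T = 0.64 hours; n = 4.
Posterior: Gamma(9.8+4, 4.3+0.64) = Gamma(13.8, 4.94).
The predictive distribution for the next observation is Lomax; its mean is β/(α−1) = 4.94/12.8 = 0.3859.

0.3859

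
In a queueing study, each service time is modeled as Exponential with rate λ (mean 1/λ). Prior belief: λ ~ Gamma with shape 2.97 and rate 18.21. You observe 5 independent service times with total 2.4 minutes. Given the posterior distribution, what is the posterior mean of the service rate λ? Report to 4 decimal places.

0.3867

With a Gamma(shape α, rate β) prior on the exponential rate λ, the posterior after n observations with total T = Σxᵢ is Gamma(α+n, β+T).
Posterior: Gamma(2.97+5, 18.21+2.4) = Gamma(7.97, 20.61).
Posterior mean of λ = α/β = 7.97/20.61 = 0.3867.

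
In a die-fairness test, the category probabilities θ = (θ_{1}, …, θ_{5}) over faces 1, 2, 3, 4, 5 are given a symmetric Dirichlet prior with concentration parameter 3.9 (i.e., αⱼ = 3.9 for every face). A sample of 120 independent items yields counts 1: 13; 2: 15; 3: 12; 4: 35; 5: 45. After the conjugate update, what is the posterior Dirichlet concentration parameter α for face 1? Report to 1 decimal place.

The Dirichlet prior is conjugate to the Multinomial likelihood: each posterior αⱼ = prior αⱼ + observed count nⱼ.
Posterior concentration: (16.9, 18.9, 15.9, 38.9, 48.9), total = 139.5.
α_{1} = 3.9 + 13 = 16.9.

16.9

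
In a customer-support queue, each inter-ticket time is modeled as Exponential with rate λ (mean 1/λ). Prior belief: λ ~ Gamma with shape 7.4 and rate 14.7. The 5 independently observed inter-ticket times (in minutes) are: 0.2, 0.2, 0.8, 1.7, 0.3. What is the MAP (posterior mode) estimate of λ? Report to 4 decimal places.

0.6369

With a Gamma(shape α, rate β) prior on the exponential rate λ, the posterior after n observations with total T = Σxᵢ is Gamma(α+n, β+T).
Sum of observations T = 3.2 minutes; n = 5.
Posterior: Gamma(7.4+5, 14.7+3.2) = Gamma(12.4, 17.9).
Mode = (α−1)/β = 0.6369.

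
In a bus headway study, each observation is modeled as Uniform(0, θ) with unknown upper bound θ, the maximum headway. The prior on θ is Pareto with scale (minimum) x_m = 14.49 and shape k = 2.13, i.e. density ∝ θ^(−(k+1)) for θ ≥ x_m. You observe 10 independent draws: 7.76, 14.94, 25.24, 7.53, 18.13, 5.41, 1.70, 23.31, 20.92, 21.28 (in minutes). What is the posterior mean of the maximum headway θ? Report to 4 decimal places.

A Pareto(scale x_m, shape k) prior on the upper bound θ of Uniform(0, θ) is conjugate: posterior is Pareto(max(x_m, max xᵢ), k + n).
Sample maximum = 25.24; prior scale x_m = 14.49 → posterior scale = max = 25.24.
Posterior shape = 2.13 + 10 = 12.13.
E[θ|data] = k·x_m/(k−1) = 12.13·25.24/11.13 = 27.5077.

27.5077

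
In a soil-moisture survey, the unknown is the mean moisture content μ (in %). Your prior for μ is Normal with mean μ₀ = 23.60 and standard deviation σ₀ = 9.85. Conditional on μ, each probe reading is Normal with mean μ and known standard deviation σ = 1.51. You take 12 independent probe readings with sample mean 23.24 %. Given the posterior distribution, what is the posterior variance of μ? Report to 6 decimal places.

0.189637

For Normal data with known variance σ², a Normal(μ₀, σ₀²) prior on μ is conjugate. Posterior precision = 1/σ₀² + n/σ²; posterior mean is the precision-weighted average of μ₀ and x̄.
σ₀² = 9.85² = 97.0225, σ² = 1.51² = 2.2801; σ² + n·σ₀² = 2.2801 + 12·97.0225 = 1166.5501.
Posterior precision = 1/σ₀² + n/σ² = 1/97.0225 + 12/2.2801 = (σ² + n·σ₀²)/(σ₀²σ²) = 1166.5501/(97.0225·2.2801); posterior variance σₙ² = σ₀²σ²/(σ² + n·σ₀²) = 97.0225·2.2801/1166.5501 = 0.189637.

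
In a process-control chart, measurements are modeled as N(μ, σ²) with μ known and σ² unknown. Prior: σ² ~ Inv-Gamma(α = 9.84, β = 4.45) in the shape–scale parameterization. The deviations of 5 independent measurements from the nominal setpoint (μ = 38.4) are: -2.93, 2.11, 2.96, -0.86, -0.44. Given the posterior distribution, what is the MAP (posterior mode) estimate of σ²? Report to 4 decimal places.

1.1856

With known mean μ and an Inverse-Gamma(α, β) prior on σ², the Normal likelihood is conjugate: posterior is Inv-Gamma(α + n/2, β + Σ(xᵢ−μ)²/2).
Σ(xᵢ−μ)² = (-2.93)² + (2.11)² + (2.96)² + (-0.86)² + (-0.44)² = 22.7318.
Posterior: Inv-Gamma(9.84 + 5/2, 4.45 + 22.7318/2) = Inv-Gamma(12.34, 15.81590).
Mode = β/(α+1) = 15.81590/13.34 = 1.1856.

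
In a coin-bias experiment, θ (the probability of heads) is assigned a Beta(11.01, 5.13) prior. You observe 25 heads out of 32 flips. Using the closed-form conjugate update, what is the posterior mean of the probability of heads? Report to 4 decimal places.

The Beta prior is conjugate to a Binomial/Bernoulli likelihood; the update adds successes to α and failures to β.
Posterior: Beta(α+k, β+n−k) = Beta(11.01+25, 5.13+7) = Beta(36.01, 12.13).
Posterior mean = α/(α+β) = 36.01/48.14 = 0.7480.

0.7480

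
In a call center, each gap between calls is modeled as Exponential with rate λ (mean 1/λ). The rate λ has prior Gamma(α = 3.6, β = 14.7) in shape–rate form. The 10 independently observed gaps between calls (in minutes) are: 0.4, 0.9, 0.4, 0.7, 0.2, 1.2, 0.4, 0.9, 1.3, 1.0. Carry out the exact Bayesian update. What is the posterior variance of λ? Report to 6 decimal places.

With a Gamma(shape α, rate β) prior on the exponential rate λ, the posterior after n observations with total T = Σxᵢ is Gamma(α+n, β+T).
Sum of observations T = 7.4 minutes; n = 10.
Posterior: Gamma(3.6+10, 14.7+7.4) = Gamma(13.6, 22.1).
Var = α/β² = 0.027845.

0.027845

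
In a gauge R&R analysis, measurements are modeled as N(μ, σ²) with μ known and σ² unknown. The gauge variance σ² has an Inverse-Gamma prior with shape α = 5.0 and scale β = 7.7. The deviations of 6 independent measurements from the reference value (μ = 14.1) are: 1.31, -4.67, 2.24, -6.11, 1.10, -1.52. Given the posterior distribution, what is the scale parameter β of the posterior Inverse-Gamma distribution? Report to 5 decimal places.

42.39755

With known mean μ and an Inverse-Gamma(α, β) prior on σ², the Normal likelihood is conjugate: posterior is Inv-Gamma(α + n/2, β + Σ(xᵢ−μ)²/2).
Σ(xᵢ−μ)² = (1.31)² + (-4.67)² + (2.24)² + (-6.11)² + (1.10)² + (-1.52)² = 69.3951.
Posterior: Inv-Gamma(5.0 + 6/2, 7.7 + 69.3951/2) = Inv-Gamma(8.00, 42.39755).
Posterior β = 42.39755.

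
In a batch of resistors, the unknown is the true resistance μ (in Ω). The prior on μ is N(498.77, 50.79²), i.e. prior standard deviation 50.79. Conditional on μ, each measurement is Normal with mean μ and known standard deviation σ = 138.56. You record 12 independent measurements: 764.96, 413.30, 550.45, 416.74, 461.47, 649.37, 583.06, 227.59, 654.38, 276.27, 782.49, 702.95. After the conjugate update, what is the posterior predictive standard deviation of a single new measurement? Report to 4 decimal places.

For Normal data with known variance σ², a Normal(μ₀, σ₀²) prior on μ is conjugate. Posterior precision = 1/σ₀² + n/σ²; posterior mean is the precision-weighted average of μ₀ and x̄.
σ₀² = 50.79² = 2579.6241, σ² = 138.56² = 19198.8736; σ² + n·σ₀² = 19198.8736 + 12·2579.6241 = 50154.3628.
Posterior precision = 1/σ₀² + n/σ² = 1/2579.6241 + 12/19198.8736 = (σ² + n·σ₀²)/(σ₀²σ²) = 50154.3628/(2579.6241·19198.8736); posterior variance σₙ² = σ₀²σ²/(σ² + n·σ₀²) = 2579.6241·19198.8736/50154.3628 = 987.468971.
Predictive variance for one new observation = σₙ² + σ² = 2579.6241·19198.8736/50154.3628 + 19198.8736 = σ²·(σ₀² + 50154.3628)/50154.3628 = 19198.8736·52733.9869/50154.3628 = 20186.342571; SD = √(19198.8736·52733.9869/50154.3628) = 142.0786.

142.0786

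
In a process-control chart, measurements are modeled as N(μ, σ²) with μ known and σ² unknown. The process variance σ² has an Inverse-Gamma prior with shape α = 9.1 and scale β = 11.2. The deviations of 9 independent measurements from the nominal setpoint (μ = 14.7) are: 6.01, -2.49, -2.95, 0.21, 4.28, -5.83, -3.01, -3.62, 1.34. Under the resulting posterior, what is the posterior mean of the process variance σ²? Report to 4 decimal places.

With known mean μ and an Inverse-Gamma(α, β) prior on σ², the Normal likelihood is conjugate: posterior is Inv-Gamma(α + n/2, β + Σ(xᵢ−μ)²/2).
Σ(xᵢ−μ)² = (6.01)² + (-2.49)² + (-2.95)² + (0.21)² + (4.28)² + (-5.83)² + (-3.01)² + (-3.62)² + (1.34)² = 127.3342.
Posterior: Inv-Gamma(9.1 + 9/2, 11.2 + 127.3342/2) = Inv-Gamma(13.60, 74.86710).
E[σ²|data] = β/(α−1) = 74.86710/12.60 = 5.9418.

5.9418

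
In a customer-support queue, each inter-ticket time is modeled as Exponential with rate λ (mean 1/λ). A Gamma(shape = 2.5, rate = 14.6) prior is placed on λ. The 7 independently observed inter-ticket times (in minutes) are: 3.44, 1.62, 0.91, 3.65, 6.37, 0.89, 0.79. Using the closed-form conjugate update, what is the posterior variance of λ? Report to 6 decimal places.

With a Gamma(shape α, rate β) prior on the exponential rate λ, the posterior after n observations with total T = Σxᵢ is Gamma(α+n, β+T).
Sum of observations T = 17.67 minutes; n = 7.
Posterior: Gamma(2.5+7, 14.6+17.67) = Gamma(9.5, 32.27).
Var = α/β² = 0.009123.

0.009123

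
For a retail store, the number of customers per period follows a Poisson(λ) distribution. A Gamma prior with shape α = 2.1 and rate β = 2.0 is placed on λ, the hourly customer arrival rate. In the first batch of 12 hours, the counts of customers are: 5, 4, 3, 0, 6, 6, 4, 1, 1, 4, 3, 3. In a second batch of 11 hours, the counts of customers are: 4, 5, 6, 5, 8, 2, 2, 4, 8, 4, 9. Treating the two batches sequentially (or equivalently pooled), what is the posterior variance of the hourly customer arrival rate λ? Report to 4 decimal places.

With a Gamma(shape α, rate β) prior, the Poisson likelihood is conjugate: the posterior is Gamma(α + ΣXᵢ, β + n).
Batch 1: sum of counts S = 40 over n = 12 hours.
After batch 1: Gamma(α+S, β+n) = Gamma(2.1+40, 2.0+12) = Gamma(42.1, 14.0).
Batch 2: sum of counts S = 57 over n = 11 hours.
After batch 2: Gamma(α+S, β+n) = Gamma(42.1+57, 14.0+11) = Gamma(99.1, 25.0).
Var = α/β² = 99.1/25.0² = 0.1586.

0.1586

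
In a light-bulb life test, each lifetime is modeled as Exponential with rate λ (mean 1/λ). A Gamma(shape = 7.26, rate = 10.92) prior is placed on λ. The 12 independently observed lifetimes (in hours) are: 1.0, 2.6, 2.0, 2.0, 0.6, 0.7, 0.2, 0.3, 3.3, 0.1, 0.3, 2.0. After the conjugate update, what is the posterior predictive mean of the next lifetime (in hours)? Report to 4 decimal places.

With a Gamma(shape α, rate β) prior on the exponential rate λ, the posterior after n observations with total T = Σxᵢ is Gamma(α+n, β+T).
Sum of observations T = 15.1 hours; n = 12.
Posterior: Gamma(7.26+12, 10.92+15.1) = Gamma(19.26, 26.02).
The predictive distribution for the next observation is Lomax; its mean is β/(α−1) = 26.02/18.26 = 1.4250.

1.4250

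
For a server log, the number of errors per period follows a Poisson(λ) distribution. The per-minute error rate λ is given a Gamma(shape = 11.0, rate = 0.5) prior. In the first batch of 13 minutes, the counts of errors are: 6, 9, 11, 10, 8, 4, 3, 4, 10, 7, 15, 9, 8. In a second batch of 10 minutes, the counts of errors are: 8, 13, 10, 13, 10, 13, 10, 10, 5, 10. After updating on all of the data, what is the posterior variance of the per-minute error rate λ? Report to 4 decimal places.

With a Gamma(shape α, rate β) prior, the Poisson likelihood is conjugate: the posterior is Gamma(α + ΣXᵢ, β + n).
Batch 1: sum of counts S = 104 over n = 13 minutes.
After batch 1: Gamma(α+S, β+n) = Gamma(11.0+104, 0.5+13) = Gamma(115.0, 13.5).
Batch 2: sum of counts S = 102 over n = 10 minutes.
After batch 2: Gamma(α+S, β+n) = Gamma(115.0+102, 13.5+10) = Gamma(217.0, 23.5).
Var = α/β² = 217.0/23.5² = 0.3929.

0.3929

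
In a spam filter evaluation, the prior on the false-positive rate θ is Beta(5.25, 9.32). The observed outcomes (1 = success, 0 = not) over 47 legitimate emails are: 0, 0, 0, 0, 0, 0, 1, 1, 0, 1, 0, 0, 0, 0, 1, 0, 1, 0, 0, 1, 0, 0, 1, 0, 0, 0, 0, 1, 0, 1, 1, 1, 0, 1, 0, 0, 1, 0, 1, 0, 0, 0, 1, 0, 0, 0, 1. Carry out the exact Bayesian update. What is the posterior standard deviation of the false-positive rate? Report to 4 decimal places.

0.0601

The Beta prior is conjugate to a Binomial/Bernoulli likelihood; the update adds successes to α and failures to β.
Posterior: Beta(α+k, β+n−k) = Beta(5.25+16, 9.32+31) = Beta(21.25, 40.32).
Var = αβ/((α+β)²(α+β+1)) = 21.25·40.32/(61.57²·62.57) = 0.00361223; SD = √0.00361223 = 0.0601.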